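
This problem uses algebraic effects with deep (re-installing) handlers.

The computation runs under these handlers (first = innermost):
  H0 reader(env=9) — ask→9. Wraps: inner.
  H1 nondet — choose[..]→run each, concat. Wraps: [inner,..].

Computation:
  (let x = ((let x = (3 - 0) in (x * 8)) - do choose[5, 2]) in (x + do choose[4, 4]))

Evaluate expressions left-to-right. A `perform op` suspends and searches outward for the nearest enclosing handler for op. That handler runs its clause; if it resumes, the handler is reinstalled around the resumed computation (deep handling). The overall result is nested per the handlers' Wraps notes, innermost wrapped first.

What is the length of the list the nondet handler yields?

Answer: 4

Step-by-step:
choose[5, 2] @ H1
  branch[0] choose=5:
    choose[4, 4] @ H1
      branch[0] choose=4:
        H0 returns 23
        H1 returns [23]
      branch[1] choose=4:
        H0 returns 23
        H1 returns [23]
  branch[1] choose=2:
    choose[4, 4] @ H1
      branch[0] choose=4:
        H0 returns 26
        H1 returns [26]
      branch[1] choose=4:
        H0 returns 26
        H1 returns [26]
= [23, 23, 26, 26]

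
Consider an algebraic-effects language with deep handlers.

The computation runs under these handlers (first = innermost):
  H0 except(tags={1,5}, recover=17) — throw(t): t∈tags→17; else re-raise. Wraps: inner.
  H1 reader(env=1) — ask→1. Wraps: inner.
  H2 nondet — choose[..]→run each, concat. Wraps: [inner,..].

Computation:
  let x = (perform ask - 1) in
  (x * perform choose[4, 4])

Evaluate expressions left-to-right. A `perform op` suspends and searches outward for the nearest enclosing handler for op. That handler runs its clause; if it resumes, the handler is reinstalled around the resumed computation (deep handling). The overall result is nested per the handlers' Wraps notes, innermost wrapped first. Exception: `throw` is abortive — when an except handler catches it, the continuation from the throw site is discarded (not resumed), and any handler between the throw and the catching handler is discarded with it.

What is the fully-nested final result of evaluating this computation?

Answer: [0, 0]

Evaluation trace:
ask @ H1 ⇒ 1
choose[4, 4] @ H2
  branch[0] choose=4:
    H0 returns 0
    H1 returns 0
    H2 returns [0]
  branch[1] choose=4:
    H0 returns 0
    H1 returns 0
    H2 returns [0]
= [0, 0]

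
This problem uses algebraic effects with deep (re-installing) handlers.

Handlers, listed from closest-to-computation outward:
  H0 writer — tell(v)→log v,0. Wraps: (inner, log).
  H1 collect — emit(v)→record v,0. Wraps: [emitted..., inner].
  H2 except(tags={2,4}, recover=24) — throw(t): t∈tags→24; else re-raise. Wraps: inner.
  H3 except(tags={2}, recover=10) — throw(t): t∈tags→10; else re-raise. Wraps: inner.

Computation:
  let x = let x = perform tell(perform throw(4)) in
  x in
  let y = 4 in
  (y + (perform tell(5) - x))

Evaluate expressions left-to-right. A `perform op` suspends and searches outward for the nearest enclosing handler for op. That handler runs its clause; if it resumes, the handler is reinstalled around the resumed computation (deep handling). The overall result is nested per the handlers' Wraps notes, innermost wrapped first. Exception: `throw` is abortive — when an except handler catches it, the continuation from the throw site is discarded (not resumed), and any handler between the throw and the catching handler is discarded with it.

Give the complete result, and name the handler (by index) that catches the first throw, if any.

Answer: 24 ; first throw caught by: H2

Evaluation trace:
throw(4) @ H2 caught ⇒ 24
H3 returns 24
= 24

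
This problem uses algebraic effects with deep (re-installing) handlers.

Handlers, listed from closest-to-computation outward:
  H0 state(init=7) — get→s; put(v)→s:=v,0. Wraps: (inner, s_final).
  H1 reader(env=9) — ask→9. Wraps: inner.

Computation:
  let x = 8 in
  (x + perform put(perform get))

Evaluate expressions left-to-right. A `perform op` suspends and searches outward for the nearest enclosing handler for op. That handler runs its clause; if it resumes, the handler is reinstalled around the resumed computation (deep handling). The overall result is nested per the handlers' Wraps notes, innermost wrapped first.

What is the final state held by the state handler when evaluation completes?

Working:
get @ H0 ⇒ 7
put(7) @ H0 ⇒ s:=7
H0 returns (8, 7)
H1 returns (8, 7)
= (8, 7)

Answer: 7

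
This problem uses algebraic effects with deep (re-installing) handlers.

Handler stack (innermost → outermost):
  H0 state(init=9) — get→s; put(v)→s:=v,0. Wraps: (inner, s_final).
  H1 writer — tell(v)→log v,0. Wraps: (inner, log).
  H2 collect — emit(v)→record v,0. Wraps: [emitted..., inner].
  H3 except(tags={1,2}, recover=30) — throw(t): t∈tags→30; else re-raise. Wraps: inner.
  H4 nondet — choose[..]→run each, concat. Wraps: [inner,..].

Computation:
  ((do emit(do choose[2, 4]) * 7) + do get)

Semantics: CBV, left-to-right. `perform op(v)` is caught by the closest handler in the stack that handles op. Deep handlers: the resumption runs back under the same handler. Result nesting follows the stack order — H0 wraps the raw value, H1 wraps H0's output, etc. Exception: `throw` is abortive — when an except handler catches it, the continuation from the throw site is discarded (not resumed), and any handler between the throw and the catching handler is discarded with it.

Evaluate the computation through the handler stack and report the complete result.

Working:
choose[2, 4] @ H4
  branch[0] choose=2:
    emit(2) @ H2 ⇒ out+=2
    get @ H0 ⇒ 9
    H0 returns (9, 9)
    H1 returns ((9, 9), ())
    H2 returns [2, ((9, 9), ())]
    H3 returns [2, ((9, 9), ())]
    H4 returns [[2, ((9, 9), ())]]
  branch[1] choose=4:
    emit(4) @ H2 ⇒ out+=4
    get @ H0 ⇒ 9
    H0 returns (9, 9)
    H1 returns ((9, 9), ())
    H2 returns [4, ((9, 9), ())]
    H3 returns [4, ((9, 9), ())]
    H4 returns [[4, ((9, 9), ())]]
= [[2, ((9, 9), ())], [4, ((9, 9), ())]]

Answer: [[2, ((9, 9), ())], [4, ((9, 9), ())]]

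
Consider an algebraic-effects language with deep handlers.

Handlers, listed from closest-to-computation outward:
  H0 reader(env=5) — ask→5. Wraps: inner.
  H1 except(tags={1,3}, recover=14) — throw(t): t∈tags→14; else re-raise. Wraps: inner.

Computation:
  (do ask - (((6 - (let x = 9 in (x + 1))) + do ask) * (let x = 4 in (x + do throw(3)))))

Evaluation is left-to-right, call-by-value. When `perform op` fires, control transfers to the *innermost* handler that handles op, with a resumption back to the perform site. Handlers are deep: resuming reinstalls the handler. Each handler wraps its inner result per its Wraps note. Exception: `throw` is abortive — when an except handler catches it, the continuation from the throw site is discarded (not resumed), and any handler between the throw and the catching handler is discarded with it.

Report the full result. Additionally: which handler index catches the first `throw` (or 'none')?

Working:
ask @ H0 ⇒ 5
ask @ H0 ⇒ 5
throw(3) @ H1 caught ⇒ 14
= 14

Answer: 14 ; first throw caught by: H1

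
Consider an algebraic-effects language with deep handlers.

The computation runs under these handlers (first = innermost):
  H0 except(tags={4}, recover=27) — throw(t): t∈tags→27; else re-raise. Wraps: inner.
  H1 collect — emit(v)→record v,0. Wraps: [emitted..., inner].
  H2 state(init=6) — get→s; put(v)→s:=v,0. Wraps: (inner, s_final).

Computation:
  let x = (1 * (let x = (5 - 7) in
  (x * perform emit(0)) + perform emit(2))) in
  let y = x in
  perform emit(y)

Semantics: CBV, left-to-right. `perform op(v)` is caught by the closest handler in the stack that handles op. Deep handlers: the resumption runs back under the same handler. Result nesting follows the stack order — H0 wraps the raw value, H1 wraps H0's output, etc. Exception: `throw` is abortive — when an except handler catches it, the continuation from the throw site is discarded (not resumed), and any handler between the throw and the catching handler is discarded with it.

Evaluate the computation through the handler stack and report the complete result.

Working:
emit(0) @ H1 ⇒ out+=0
emit(2) @ H1 ⇒ out+=2
emit(0) @ H1 ⇒ out+=0
H0 returns 0
H1 returns [0, 2, 0, 0]
H2 returns ([0, 2, 0, 0], 6)
= ([0, 2, 0, 0], 6)

Answer: ([0, 2, 0, 0], 6)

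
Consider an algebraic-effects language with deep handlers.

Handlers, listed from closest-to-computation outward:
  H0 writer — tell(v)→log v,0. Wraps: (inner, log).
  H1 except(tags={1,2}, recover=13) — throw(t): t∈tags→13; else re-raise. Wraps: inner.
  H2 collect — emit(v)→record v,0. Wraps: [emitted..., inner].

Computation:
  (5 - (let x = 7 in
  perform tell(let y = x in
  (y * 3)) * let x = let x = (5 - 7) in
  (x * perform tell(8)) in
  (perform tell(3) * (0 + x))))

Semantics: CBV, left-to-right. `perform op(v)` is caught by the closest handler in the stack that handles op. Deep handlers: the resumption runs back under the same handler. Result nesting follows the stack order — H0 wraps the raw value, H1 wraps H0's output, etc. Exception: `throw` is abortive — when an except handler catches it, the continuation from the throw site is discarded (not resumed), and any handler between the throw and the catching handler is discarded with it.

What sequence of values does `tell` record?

Step-by-step:
tell(21) @ H0 ⇒ log+=21
tell(8) @ H0 ⇒ log+=8
tell(3) @ H0 ⇒ log+=3
H0 returns (5, (21, 8, 3))
H1 returns (5, (21, 8, 3))
H2 returns [(5, (21, 8, 3))]
= [(5, (21, 8, 3))]

Answer: (21, 8, 3)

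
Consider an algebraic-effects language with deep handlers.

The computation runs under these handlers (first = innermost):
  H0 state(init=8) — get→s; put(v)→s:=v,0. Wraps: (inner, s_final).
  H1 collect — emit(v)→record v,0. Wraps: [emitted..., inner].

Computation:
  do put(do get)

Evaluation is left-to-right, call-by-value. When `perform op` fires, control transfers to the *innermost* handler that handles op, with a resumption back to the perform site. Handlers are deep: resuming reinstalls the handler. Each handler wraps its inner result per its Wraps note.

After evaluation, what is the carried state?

Answer: 8

Evaluation trace:
get @ H0 ⇒ 8
put(8) @ H0 ⇒ s:=8
H0 returns (0, 8)
H1 returns [(0, 8)]
= [(0, 8)]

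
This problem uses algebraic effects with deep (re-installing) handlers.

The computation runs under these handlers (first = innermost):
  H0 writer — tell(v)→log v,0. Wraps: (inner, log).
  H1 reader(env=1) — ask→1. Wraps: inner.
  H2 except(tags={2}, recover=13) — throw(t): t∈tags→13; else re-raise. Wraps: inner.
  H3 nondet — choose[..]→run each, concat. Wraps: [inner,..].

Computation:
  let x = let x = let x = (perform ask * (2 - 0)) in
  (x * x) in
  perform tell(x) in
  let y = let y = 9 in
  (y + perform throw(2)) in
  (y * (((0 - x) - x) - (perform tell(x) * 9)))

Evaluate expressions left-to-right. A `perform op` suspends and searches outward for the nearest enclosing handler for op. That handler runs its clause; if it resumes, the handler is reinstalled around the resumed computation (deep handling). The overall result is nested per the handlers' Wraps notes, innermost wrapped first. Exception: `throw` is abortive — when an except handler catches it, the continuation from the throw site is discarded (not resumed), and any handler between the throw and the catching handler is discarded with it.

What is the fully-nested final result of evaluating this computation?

Evaluation trace:
ask @ H1 ⇒ 1
tell(4) @ H0 ⇒ log+=4
throw(2) @ H2 caught ⇒ 13
H3 returns [13]
= [13]

Answer: [13]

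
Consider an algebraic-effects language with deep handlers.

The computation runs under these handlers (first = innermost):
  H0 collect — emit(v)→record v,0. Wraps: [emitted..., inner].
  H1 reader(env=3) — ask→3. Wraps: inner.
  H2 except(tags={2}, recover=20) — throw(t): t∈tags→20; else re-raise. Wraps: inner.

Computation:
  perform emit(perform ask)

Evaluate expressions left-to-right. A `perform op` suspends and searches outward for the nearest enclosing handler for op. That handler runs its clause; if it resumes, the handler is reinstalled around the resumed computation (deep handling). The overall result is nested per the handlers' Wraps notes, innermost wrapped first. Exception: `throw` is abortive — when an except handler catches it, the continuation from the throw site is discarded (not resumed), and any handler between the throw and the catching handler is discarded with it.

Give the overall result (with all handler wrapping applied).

Answer: [3, 0]

Evaluation trace:
ask @ H1 ⇒ 3
emit(3) @ H0 ⇒ out+=3
H0 returns [3, 0]
H1 returns [3, 0]
H2 returns [3, 0]
= [3, 0]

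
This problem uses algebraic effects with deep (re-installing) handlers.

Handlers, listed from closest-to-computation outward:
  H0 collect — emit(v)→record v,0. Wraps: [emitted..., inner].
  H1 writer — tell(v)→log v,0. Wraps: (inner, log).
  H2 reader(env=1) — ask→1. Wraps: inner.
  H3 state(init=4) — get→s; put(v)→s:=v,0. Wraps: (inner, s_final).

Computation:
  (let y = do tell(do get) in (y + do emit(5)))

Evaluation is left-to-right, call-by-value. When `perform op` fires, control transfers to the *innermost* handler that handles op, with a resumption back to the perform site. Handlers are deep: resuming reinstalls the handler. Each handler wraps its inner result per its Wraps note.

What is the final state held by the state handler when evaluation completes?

Answer: 4

Step-by-step:
get @ H3 ⇒ 4
tell(4) @ H1 ⇒ log+=4
emit(5) @ H0 ⇒ out+=5
H0 returns [5, 0]
H1 returns ([5, 0], (4))
H2 returns ([5, 0], (4))
H3 returns (([5, 0], (4)), 4)
= (([5, 0], (4)), 4)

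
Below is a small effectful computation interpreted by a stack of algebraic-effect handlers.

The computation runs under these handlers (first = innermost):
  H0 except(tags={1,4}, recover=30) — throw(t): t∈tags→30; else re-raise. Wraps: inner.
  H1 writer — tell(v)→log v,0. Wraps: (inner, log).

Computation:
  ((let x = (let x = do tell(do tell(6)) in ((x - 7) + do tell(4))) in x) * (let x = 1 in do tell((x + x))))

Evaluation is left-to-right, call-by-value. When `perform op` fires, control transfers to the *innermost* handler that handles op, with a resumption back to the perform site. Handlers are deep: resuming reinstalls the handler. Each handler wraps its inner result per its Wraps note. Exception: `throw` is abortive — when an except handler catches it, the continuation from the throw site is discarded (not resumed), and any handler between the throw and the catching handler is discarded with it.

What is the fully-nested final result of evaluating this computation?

Answer: (0, (6, 0, 4, 2))

Working:
tell(6) @ H1 ⇒ log+=6
tell(0) @ H1 ⇒ log+=0
tell(4) @ H1 ⇒ log+=4
tell(2) @ H1 ⇒ log+=2
H0 returns 0
H1 returns (0, (6, 0, 4, 2))
= (0, (6, 0, 4, 2))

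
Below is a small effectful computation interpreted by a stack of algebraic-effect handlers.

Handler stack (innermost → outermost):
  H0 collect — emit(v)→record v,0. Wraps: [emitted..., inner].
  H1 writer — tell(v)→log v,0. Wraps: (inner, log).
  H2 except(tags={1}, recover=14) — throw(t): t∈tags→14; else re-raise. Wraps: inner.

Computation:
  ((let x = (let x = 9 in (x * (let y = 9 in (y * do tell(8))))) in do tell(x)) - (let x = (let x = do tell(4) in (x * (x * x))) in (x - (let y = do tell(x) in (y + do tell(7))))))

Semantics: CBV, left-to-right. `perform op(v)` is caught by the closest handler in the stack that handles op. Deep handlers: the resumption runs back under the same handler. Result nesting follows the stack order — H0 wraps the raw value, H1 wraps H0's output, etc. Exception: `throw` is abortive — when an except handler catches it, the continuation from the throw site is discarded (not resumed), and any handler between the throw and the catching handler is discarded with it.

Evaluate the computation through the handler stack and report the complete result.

Step-by-step:
tell(8) @ H1 ⇒ log+=8
tell(0) @ H1 ⇒ log+=0
tell(4) @ H1 ⇒ log+=4
tell(0) @ H1 ⇒ log+=0
tell(7) @ H1 ⇒ log+=7
H0 returns [0]
H1 returns ([0], (8, 0, 4, 0, 7))
H2 returns ([0], (8, 0, 4, 0, 7))
= ([0], (8, 0, 4, 0, 7))

Answer: ([0], (8, 0, 4, 0, 7))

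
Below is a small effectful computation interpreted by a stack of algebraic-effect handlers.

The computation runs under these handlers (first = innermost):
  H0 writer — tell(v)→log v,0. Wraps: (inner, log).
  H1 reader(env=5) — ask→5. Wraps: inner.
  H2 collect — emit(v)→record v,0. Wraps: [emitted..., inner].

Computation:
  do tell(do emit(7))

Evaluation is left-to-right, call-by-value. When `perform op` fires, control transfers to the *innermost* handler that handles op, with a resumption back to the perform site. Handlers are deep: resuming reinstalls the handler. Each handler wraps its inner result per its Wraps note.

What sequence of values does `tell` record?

Answer: (0)

Evaluation trace:
emit(7) @ H2 ⇒ out+=7
tell(0) @ H0 ⇒ log+=0
H0 returns (0, (0))
H1 returns (0, (0))
H2 returns [7, (0, (0))]
= [7, (0, (0))]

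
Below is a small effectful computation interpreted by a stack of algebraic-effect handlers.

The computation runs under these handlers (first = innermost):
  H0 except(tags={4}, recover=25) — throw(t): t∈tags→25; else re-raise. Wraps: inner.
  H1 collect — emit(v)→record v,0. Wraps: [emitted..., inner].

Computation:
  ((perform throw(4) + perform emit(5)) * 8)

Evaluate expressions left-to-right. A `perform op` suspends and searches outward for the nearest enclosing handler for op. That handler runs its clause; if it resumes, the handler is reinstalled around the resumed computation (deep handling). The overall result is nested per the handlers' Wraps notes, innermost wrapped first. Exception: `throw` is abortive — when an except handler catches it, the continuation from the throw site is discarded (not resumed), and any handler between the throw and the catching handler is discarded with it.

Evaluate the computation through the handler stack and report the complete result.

Working:
throw(4) @ H0 caught ⇒ 25
H1 returns [25]
= [25]

Answer: [25]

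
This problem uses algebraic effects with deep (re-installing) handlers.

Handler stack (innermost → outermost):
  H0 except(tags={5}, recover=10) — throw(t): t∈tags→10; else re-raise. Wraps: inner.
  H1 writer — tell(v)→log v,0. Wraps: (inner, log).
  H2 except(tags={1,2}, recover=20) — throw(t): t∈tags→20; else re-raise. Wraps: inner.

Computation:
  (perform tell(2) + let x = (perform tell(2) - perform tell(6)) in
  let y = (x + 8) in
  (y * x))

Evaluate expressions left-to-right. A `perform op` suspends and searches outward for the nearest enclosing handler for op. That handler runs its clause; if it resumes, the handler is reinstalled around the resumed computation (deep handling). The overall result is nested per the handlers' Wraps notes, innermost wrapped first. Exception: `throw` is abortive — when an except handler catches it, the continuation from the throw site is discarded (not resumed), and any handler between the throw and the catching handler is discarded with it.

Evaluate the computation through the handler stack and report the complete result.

Answer: (0, (2, 2, 6))

Step-by-step:
tell(2) @ H1 ⇒ log+=2
tell(2) @ H1 ⇒ log+=2
tell(6) @ H1 ⇒ log+=6
H0 returns 0
H1 returns (0, (2, 2, 6))
H2 returns (0, (2, 2, 6))
= (0, (2, 2, 6))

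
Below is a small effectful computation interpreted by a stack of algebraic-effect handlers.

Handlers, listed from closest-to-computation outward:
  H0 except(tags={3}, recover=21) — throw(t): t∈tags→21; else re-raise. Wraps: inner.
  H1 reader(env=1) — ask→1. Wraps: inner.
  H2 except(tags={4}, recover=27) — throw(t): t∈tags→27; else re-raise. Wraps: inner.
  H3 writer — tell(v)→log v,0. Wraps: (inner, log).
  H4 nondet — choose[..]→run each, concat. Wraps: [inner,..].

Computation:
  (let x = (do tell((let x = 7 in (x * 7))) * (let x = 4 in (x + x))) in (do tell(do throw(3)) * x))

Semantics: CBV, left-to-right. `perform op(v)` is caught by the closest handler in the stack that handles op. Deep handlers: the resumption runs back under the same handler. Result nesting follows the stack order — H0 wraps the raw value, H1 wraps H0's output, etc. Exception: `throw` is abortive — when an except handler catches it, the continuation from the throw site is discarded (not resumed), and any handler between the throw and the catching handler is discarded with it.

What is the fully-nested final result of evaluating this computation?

Step-by-step:
tell(49) @ H3 ⇒ log+=49
throw(3) @ H0 caught ⇒ 21
H1 returns 21
H2 returns 21
H3 returns (21, (49))
H4 returns [(21, (49))]
= [(21, (49))]

Answer: [(21, (49))]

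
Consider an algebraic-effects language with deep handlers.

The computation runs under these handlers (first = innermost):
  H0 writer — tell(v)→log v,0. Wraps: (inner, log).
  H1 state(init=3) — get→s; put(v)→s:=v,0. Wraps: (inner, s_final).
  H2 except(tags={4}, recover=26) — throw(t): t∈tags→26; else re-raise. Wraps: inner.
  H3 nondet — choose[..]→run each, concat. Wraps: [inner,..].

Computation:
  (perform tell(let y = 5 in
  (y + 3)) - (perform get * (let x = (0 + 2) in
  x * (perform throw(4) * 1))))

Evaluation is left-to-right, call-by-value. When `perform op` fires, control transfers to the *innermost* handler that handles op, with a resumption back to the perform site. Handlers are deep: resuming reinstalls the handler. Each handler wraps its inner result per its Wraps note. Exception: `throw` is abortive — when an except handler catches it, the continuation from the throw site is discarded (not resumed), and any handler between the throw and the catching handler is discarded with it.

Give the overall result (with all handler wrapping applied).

Working:
tell(8) @ H0 ⇒ log+=8
get @ H1 ⇒ 3
throw(4) @ H2 caught ⇒ 26
H3 returns [26]
= [26]

Answer: [26]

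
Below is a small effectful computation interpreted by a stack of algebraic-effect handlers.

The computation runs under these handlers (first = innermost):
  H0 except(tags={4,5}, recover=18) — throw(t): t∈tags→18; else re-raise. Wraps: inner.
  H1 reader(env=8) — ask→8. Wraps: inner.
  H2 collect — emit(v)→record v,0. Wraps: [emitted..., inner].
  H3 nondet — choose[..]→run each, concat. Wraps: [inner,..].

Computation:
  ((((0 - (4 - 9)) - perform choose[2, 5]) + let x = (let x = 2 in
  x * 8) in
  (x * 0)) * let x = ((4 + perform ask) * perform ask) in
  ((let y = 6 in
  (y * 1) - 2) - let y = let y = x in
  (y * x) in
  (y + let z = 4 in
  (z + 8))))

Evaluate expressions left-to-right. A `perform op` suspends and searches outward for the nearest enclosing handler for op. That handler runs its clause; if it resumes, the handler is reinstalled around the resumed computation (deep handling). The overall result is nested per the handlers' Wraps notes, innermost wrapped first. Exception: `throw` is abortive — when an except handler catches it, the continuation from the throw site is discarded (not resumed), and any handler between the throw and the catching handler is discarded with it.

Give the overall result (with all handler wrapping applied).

Step-by-step:
choose[2, 5] @ H3
  branch[0] choose=2:
    ask @ H1 ⇒ 8
    ask @ H1 ⇒ 8
    H0 returns -27672
    H1 returns -27672
    H2 returns [-27672]
    H3 returns [[-27672]]
  branch[1] choose=5:
    ask @ H1 ⇒ 8
    ask @ H1 ⇒ 8
    H0 returns 0
    H1 returns 0
    H2 returns [0]
    H3 returns [[0]]
= [[-27672], [0]]

Answer: [[-27672], [0]]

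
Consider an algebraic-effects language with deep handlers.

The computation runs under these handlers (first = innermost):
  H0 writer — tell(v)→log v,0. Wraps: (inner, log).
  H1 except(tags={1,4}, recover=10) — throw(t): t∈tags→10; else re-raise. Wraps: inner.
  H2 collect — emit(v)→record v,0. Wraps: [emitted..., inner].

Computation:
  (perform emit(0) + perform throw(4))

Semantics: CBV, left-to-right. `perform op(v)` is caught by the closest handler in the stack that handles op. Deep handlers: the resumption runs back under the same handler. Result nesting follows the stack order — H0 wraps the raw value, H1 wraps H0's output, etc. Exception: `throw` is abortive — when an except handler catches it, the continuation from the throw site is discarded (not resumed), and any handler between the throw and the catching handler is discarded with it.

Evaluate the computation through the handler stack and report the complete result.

Answer: [0, 10]

Working:
emit(0) @ H2 ⇒ out+=0
throw(4) @ H1 caught ⇒ 10
H2 returns [0, 10]
= [0, 10]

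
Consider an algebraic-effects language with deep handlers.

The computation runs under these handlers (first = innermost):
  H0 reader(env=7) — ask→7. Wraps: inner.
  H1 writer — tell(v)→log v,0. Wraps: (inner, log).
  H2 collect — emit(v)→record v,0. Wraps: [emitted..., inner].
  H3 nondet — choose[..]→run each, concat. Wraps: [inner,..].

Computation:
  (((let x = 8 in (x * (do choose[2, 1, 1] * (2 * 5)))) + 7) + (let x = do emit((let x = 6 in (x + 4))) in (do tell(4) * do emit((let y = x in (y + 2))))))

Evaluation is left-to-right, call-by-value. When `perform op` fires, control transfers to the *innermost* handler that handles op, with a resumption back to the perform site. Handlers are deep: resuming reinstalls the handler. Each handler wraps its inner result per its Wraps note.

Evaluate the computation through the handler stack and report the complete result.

Answer: [[10, 2, (167, (4))], [10, 2, (87, (4))], [10, 2, (87, (4))]]

Evaluation trace:
choose[2, 1, 1] @ H3
  branch[0] choose=2:
    emit(10) @ H2 ⇒ out+=10
    tell(4) @ H1 ⇒ log+=4
    emit(2) @ H2 ⇒ out+=2
    H0 returns 167
    H1 returns (167, (4))
    H2 returns [10, 2, (167, (4))]
    H3 returns [[10, 2, (167, (4))]]
  branch[1] choose=1:
    emit(10) @ H2 ⇒ out+=10
    tell(4) @ H1 ⇒ log+=4
    emit(2) @ H2 ⇒ out+=2
    H0 returns 87
    H1 returns (87, (4))
    H2 returns [10, 2, (87, (4))]
    H3 returns [[10, 2, (87, (4))]]
  branch[2] choose=1:
    emit(10) @ H2 ⇒ out+=10
    tell(4) @ H1 ⇒ log+=4
    emit(2) @ H2 ⇒ out+=2
    H0 returns 87
    H1 returns (87, (4))
    H2 returns [10, 2, (87, (4))]
    H3 returns [[10, 2, (87, (4))]]
= [[10, 2, (167, (4))], [10, 2, (87, (4))], [10, 2, (87, (4))]]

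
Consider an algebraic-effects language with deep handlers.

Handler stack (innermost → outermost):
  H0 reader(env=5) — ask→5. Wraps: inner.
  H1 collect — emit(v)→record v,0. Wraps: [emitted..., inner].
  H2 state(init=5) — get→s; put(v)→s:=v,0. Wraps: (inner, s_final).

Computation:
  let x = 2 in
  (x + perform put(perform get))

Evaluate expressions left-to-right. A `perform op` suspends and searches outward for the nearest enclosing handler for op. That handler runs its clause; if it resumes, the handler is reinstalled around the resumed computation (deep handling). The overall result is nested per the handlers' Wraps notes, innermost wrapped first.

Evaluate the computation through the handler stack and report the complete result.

Answer: ([2], 5)

Evaluation trace:
get @ H2 ⇒ 5
put(5) @ H2 ⇒ s:=5
H0 returns 2
H1 returns [2]
H2 returns ([2], 5)
= ([2], 5)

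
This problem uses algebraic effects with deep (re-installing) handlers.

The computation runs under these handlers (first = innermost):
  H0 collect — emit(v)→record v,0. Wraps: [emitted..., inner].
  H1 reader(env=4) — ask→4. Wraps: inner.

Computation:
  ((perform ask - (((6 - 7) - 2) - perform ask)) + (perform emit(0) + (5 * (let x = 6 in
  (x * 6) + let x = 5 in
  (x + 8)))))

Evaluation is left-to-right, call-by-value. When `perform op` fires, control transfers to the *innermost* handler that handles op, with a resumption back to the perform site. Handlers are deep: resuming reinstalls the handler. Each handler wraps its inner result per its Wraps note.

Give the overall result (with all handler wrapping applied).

Answer: [0, 256]

Step-by-step:
ask @ H1 ⇒ 4
ask @ H1 ⇒ 4
emit(0) @ H0 ⇒ out+=0
H0 returns [0, 256]
H1 returns [0, 256]
= [0, 256]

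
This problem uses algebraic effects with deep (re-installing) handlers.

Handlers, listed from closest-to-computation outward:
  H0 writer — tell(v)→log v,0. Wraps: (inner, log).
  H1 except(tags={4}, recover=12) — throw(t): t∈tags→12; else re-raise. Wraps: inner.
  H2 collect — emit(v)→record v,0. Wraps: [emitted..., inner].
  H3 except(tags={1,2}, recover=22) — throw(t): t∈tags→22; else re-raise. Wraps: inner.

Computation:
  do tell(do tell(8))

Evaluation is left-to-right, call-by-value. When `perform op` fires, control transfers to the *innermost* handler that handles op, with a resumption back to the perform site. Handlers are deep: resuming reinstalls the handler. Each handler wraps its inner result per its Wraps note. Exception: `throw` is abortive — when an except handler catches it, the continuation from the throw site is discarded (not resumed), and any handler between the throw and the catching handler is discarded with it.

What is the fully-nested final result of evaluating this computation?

Step-by-step:
tell(8) @ H0 ⇒ log+=8
tell(0) @ H0 ⇒ log+=0
H0 returns (0, (8, 0))
H1 returns (0, (8, 0))
H2 returns [(0, (8, 0))]
H3 returns [(0, (8, 0))]
= [(0, (8, 0))]

Answer: [(0, (8, 0))]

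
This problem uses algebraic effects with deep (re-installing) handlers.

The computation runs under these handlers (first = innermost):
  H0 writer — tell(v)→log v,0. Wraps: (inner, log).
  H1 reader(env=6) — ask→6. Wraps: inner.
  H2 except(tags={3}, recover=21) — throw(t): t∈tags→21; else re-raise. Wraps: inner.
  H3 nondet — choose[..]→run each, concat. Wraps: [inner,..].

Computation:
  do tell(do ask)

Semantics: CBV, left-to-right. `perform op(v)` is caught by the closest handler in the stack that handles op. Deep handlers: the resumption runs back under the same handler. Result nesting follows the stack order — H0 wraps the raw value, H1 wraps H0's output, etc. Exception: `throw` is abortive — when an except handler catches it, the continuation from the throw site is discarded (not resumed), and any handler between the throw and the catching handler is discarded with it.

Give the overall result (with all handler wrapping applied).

Answer: [(0, (6))]

Working:
ask @ H1 ⇒ 6
tell(6) @ H0 ⇒ log+=6
H0 returns (0, (6))
H1 returns (0, (6))
H2 returns (0, (6))
H3 returns [(0, (6))]
= [(0, (6))]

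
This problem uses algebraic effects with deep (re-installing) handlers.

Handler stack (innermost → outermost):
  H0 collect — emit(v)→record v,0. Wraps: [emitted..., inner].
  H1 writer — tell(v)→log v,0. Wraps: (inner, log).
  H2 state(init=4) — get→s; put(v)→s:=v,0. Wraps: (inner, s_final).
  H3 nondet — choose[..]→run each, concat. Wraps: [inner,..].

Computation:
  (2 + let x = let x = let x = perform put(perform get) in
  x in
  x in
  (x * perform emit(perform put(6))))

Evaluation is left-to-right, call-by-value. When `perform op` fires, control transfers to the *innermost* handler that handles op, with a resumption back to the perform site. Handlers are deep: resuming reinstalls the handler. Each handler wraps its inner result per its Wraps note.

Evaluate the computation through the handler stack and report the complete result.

Answer: [(([0, 2], ()), 6)]

Step-by-step:
get @ H2 ⇒ 4
put(4) @ H2 ⇒ s:=4
put(6) @ H2 ⇒ s:=6
emit(0) @ H0 ⇒ out+=0
H0 returns [0, 2]
H1 returns ([0, 2], ())
H2 returns (([0, 2], ()), 6)
H3 returns [(([0, 2], ()), 6)]
= [(([0, 2], ()), 6)]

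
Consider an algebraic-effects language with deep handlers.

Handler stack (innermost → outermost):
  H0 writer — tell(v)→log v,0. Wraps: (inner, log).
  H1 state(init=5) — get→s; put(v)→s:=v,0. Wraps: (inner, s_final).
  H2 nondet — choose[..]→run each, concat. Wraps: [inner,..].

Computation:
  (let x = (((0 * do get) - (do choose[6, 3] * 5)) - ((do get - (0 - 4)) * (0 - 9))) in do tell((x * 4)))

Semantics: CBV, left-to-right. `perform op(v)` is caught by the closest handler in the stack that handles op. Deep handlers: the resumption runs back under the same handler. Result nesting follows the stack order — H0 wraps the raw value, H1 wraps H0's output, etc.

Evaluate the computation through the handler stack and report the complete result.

Step-by-step:
get @ H1 ⇒ 5
choose[6, 3] @ H2
  branch[0] choose=6:
    get @ H1 ⇒ 5
    tell(204) @ H0 ⇒ log+=204
    H0 returns (0, (204))
    H1 returns ((0, (204)), 5)
    H2 returns [((0, (204)), 5)]
  branch[1] choose=3:
    get @ H1 ⇒ 5
    tell(264) @ H0 ⇒ log+=264
    H0 returns (0, (264))
    H1 returns ((0, (264)), 5)
    H2 returns [((0, (264)), 5)]
= [((0, (204)), 5), ((0, (264)), 5)]

Answer: [((0, (204)), 5), ((0, (264)), 5)]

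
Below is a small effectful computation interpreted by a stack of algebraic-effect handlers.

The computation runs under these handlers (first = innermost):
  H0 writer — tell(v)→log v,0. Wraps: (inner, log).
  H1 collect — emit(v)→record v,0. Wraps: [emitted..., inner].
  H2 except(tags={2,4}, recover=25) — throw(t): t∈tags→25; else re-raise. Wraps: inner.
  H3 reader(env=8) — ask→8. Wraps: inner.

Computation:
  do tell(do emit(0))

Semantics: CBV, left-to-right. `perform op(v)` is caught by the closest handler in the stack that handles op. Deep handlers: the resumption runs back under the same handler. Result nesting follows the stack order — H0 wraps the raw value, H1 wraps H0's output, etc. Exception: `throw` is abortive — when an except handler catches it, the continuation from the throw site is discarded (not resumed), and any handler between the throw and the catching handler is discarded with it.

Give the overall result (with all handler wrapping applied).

Answer: [0, (0, (0))]

Evaluation trace:
emit(0) @ H1 ⇒ out+=0
tell(0) @ H0 ⇒ log+=0
H0 returns (0, (0))
H1 returns [0, (0, (0))]
H2 returns [0, (0, (0))]
H3 returns [0, (0, (0))]
= [0, (0, (0))]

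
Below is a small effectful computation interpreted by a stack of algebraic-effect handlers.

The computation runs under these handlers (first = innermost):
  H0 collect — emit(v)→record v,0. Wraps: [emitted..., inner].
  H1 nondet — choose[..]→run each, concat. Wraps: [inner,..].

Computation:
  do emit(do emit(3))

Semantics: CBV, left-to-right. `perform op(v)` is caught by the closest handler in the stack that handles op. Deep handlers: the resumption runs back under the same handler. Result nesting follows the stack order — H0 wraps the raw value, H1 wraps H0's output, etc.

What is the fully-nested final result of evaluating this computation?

Step-by-step:
emit(3) @ H0 ⇒ out+=3
emit(0) @ H0 ⇒ out+=0
H0 returns [3, 0, 0]
H1 returns [[3, 0, 0]]
= [[3, 0, 0]]

Answer: [[3, 0, 0]]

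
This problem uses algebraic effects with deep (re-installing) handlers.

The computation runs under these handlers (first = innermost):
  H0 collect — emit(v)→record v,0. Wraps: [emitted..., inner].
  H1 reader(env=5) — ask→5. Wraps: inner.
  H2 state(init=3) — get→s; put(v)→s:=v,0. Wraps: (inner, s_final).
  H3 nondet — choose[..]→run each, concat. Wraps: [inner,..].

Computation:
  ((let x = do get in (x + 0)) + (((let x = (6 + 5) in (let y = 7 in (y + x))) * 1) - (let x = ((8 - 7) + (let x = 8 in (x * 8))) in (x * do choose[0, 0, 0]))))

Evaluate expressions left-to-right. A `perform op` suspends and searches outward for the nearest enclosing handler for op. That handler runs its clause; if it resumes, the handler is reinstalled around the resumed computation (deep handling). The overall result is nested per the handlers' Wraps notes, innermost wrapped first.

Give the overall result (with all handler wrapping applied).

Working:
get @ H2 ⇒ 3
choose[0, 0, 0] @ H3
  branch[0] choose=0:
    H0 returns [21]
    H1 returns [21]
    H2 returns ([21], 3)
    H3 returns [([21], 3)]
  branch[1] choose=0:
    H0 returns [21]
    H1 returns [21]
    H2 returns ([21], 3)
    H3 returns [([21], 3)]
  branch[2] choose=0:
    H0 returns [21]
    H1 returns [21]
    H2 returns ([21], 3)
    H3 returns [([21], 3)]
= [([21], 3), ([21], 3), ([21], 3)]

Answer: [([21], 3), ([21], 3), ([21], 3)]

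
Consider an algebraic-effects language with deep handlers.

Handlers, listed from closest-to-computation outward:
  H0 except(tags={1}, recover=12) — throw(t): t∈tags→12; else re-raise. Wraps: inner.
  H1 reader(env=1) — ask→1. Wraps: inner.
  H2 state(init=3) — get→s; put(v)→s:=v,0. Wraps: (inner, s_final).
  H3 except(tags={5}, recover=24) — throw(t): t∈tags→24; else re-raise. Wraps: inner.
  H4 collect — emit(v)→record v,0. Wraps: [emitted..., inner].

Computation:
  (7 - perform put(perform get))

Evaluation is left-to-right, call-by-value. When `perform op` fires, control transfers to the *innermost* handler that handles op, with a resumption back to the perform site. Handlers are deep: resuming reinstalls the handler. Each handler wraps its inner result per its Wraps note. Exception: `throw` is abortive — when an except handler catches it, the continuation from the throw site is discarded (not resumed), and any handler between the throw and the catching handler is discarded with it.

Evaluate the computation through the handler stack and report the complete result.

Answer: [(7, 3)]

Working:
get @ H2 ⇒ 3
put(3) @ H2 ⇒ s:=3
H0 returns 7
H1 returns 7
H2 returns (7, 3)
H3 returns (7, 3)
H4 returns [(7, 3)]
= [(7, 3)]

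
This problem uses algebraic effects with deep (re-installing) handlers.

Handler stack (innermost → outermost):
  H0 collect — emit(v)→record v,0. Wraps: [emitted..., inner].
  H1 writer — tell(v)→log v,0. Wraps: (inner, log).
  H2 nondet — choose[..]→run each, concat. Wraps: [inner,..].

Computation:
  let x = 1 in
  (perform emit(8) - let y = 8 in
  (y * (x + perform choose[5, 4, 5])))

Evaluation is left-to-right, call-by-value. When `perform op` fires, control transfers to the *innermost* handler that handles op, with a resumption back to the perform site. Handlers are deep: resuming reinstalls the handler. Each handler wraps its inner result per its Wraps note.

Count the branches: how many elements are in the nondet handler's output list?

Step-by-step:
emit(8) @ H0 ⇒ out+=8
choose[5, 4, 5] @ H2
  branch[0] choose=5:
    H0 returns [8, -48]
    H1 returns ([8, -48], ())
    H2 returns [([8, -48], ())]
  branch[1] choose=4:
    H0 returns [8, -40]
    H1 returns ([8, -40], ())
    H2 returns [([8, -40], ())]
  branch[2] choose=5:
    H0 returns [8, -48]
    H1 returns ([8, -48], ())
    H2 returns [([8, -48], ())]
= [([8, -48], ()), ([8, -40], ()), ([8, -48], ())]

Answer: 3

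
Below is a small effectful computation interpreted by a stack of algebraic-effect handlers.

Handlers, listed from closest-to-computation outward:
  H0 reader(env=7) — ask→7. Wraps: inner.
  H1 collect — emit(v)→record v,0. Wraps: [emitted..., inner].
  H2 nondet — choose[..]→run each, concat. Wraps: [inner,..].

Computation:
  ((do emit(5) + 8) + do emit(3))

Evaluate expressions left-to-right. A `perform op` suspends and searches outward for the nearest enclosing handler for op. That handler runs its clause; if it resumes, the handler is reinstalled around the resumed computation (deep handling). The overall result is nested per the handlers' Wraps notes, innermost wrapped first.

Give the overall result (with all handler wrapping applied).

Answer: [[5, 3, 8]]

Evaluation trace:
emit(5) @ H1 ⇒ out+=5
emit(3) @ H1 ⇒ out+=3
H0 returns 8
H1 returns [5, 3, 8]
H2 returns [[5, 3, 8]]
= [[5, 3, 8]]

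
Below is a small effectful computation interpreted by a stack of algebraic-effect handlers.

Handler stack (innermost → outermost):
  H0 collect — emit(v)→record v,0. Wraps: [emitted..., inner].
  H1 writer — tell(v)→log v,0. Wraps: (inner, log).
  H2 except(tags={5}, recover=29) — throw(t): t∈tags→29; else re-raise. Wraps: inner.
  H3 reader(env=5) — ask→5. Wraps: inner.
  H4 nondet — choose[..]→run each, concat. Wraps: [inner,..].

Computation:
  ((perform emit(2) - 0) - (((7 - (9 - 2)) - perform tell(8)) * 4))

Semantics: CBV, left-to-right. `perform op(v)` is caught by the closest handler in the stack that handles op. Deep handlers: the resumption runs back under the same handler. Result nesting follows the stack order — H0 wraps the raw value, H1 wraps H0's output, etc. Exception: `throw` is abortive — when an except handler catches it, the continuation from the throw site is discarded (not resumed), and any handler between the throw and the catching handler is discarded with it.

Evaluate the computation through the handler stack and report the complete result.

Working:
emit(2) @ H0 ⇒ out+=2
tell(8) @ H1 ⇒ log+=8
H0 returns [2, 0]
H1 returns ([2, 0], (8))
H2 returns ([2, 0], (8))
H3 returns ([2, 0], (8))
H4 returns [([2, 0], (8))]
= [([2, 0], (8))]

Answer: [([2, 0], (8))]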